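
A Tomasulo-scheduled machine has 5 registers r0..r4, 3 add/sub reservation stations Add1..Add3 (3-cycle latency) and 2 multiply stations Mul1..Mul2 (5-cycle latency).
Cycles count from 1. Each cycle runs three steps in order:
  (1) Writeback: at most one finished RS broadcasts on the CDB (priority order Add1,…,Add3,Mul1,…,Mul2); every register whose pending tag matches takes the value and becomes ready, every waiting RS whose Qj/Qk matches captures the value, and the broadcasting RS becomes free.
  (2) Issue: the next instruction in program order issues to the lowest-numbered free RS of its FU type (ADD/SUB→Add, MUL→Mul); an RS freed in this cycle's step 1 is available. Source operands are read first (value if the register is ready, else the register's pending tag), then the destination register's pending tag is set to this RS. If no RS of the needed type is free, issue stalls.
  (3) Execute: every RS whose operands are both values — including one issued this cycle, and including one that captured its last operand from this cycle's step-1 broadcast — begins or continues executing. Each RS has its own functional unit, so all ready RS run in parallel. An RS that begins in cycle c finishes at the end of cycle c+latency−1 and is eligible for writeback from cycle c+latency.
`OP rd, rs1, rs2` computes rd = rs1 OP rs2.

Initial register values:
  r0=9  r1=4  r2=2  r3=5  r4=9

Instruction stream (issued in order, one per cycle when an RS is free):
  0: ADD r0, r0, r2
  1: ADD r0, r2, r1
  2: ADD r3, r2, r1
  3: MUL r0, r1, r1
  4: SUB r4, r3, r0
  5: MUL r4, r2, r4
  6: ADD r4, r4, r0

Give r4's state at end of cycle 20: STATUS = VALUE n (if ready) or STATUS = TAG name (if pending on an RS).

STATUS = VALUE -4

  c1: issue ADD r0<-Add1  regs: r0:Add1,r1:4,r2:2,r3:5,r4:9
  c2: issue ADD r0<-Add2  regs: r0:Add2,r1:4,r2:2,r3:5,r4:9
  c3: issue ADD r3<-Add3  regs: r0:Add2,r1:4,r2:2,r3:Add3,r4:9
  c4: CDB Add1=11; issue MUL r0<-Mul1  regs: r0:Mul1,r1:4,r2:2,r3:Add3,r4:9
  c5: CDB Add2=6; issue SUB r4<-Add1  regs: r0:Mul1,r1:4,r2:2,r3:Add3,r4:Add1
  c6: CDB Add3=6; issue MUL r4<-Mul2  regs: r0:Mul1,r1:4,r2:2,r3:6,r4:Mul2
  c7: issue ADD r4<-Add2  regs: r0:Mul1,r1:4,r2:2,r3:6,r4:Add2
  c8: -  regs: r0:Mul1,r1:4,r2:2,r3:6,r4:Add2
  c9: CDB Mul1=16  regs: r0:16,r1:4,r2:2,r3:6,r4:Add2
  c10: -  regs: r0:16,r1:4,r2:2,r3:6,r4:Add2
  c11: -  regs: r0:16,r1:4,r2:2,r3:6,r4:Add2
  c12: CDB Add1=-10  regs: r0:16,r1:4,r2:2,r3:6,r4:Add2
  c13: -  regs: r0:16,r1:4,r2:2,r3:6,r4:Add2
  c14: -  regs: r0:16,r1:4,r2:2,r3:6,r4:Add2
  c15: -  regs: r0:16,r1:4,r2:2,r3:6,r4:Add2
  c16: -  regs: r0:16,r1:4,r2:2,r3:6,r4:Add2
  c17: CDB Mul2=-20  regs: r0:16,r1:4,r2:2,r3:6,r4:Add2
  c18: -  regs: r0:16,r1:4,r2:2,r3:6,r4:Add2
  c19: -  regs: r0:16,r1:4,r2:2,r3:6,r4:Add2
  c20: CDB Add2=-4  regs: r0:16,r1:4,r2:2,r3:6,r4:-4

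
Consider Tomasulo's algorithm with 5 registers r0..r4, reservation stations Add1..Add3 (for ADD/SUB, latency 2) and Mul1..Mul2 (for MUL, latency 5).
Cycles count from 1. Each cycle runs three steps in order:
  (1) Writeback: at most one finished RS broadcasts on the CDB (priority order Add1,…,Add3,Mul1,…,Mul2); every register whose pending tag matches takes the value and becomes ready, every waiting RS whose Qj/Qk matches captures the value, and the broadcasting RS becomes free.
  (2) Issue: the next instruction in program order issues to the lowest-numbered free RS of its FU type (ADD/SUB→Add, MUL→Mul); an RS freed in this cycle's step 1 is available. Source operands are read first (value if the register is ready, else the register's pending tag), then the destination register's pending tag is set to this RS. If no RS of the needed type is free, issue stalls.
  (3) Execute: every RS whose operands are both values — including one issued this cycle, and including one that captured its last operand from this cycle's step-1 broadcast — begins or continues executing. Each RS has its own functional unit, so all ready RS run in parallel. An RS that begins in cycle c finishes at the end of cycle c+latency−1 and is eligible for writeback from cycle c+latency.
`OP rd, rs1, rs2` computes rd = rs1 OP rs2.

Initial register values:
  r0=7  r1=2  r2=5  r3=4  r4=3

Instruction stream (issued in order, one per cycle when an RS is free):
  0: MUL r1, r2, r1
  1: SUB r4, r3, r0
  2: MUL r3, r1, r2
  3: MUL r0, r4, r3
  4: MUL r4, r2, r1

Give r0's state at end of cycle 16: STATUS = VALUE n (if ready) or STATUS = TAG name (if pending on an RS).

  c1: issue MUL r1<-Mul1  regs: r0:7,r1:Mul1,r2:5,r3:4,r4:3
  c2: issue SUB r4<-Add1  regs: r0:7,r1:Mul1,r2:5,r3:4,r4:Add1
  c3: issue MUL r3<-Mul2  regs: r0:7,r1:Mul1,r2:5,r3:Mul2,r4:Add1
  c4: CDB Add1=-3; stall  regs: r0:7,r1:Mul1,r2:5,r3:Mul2,r4:-3
  c5: stall  regs: r0:7,r1:Mul1,r2:5,r3:Mul2,r4:-3
  c6: CDB Mul1=10; issue MUL r0<-Mul1  regs: r0:Mul1,r1:10,r2:5,r3:Mul2,r4:-3
  c7: stall  regs: r0:Mul1,r1:10,r2:5,r3:Mul2,r4:-3
  c8: stall  regs: r0:Mul1,r1:10,r2:5,r3:Mul2,r4:-3
  c9: stall  regs: r0:Mul1,r1:10,r2:5,r3:Mul2,r4:-3
  c10: stall  regs: r0:Mul1,r1:10,r2:5,r3:Mul2,r4:-3
  c11: CDB Mul2=50; issue MUL r4<-Mul2  regs: r0:Mul1,r1:10,r2:5,r3:50,r4:Mul2
  c12: -  regs: r0:Mul1,r1:10,r2:5,r3:50,r4:Mul2
  c13: -  regs: r0:Mul1,r1:10,r2:5,r3:50,r4:Mul2
  c14: -  regs: r0:Mul1,r1:10,r2:5,r3:50,r4:Mul2
  c15: -  regs: r0:Mul1,r1:10,r2:5,r3:50,r4:Mul2
  c16: CDB Mul1=-150  regs: r0:-150,r1:10,r2:5,r3:50,r4:Mul2

STATUS = VALUE -150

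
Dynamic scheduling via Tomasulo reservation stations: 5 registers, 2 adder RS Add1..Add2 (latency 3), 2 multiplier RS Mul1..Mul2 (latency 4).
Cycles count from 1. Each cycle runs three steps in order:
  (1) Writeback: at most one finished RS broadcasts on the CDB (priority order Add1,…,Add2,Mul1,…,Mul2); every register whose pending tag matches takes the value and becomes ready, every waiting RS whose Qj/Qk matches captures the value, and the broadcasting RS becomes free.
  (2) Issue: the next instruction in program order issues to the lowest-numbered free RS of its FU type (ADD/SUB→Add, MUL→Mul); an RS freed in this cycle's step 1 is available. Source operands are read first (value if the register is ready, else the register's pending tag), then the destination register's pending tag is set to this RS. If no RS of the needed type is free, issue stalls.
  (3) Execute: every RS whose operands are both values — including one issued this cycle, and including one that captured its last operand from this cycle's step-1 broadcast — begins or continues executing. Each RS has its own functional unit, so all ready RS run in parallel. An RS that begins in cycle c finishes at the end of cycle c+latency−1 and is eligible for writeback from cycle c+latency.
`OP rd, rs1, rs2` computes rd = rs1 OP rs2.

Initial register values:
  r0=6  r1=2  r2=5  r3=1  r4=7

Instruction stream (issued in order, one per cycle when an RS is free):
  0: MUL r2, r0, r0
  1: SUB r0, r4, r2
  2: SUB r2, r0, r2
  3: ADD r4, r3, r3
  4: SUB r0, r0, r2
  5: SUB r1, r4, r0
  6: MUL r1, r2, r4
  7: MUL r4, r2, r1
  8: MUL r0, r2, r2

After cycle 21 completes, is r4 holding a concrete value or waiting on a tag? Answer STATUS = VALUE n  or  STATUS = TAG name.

  c1: issue MUL r2<-Mul1  regs: r0:6,r1:2,r2:Mul1,r3:1,r4:7
  c2: issue SUB r0<-Add1  regs: r0:Add1,r1:2,r2:Mul1,r3:1,r4:7
  c3: issue SUB r2<-Add2  regs: r0:Add1,r1:2,r2:Add2,r3:1,r4:7
  c4: stall  regs: r0:Add1,r1:2,r2:Add2,r3:1,r4:7
  c5: CDB Mul1=36; stall  regs: r0:Add1,r1:2,r2:Add2,r3:1,r4:7
  c6: stall  regs: r0:Add1,r1:2,r2:Add2,r3:1,r4:7
  c7: stall  regs: r0:Add1,r1:2,r2:Add2,r3:1,r4:7
  c8: CDB Add1=-29; issue ADD r4<-Add1  regs: r0:-29,r1:2,r2:Add2,r3:1,r4:Add1
  c9: stall  regs: r0:-29,r1:2,r2:Add2,r3:1,r4:Add1
  c10: stall  regs: r0:-29,r1:2,r2:Add2,r3:1,r4:Add1
  c11: CDB Add1=2; issue SUB r0<-Add1  regs: r0:Add1,r1:2,r2:Add2,r3:1,r4:2
  c12: CDB Add2=-65; issue SUB r1<-Add2  regs: r0:Add1,r1:Add2,r2:-65,r3:1,r4:2
  c13: issue MUL r1<-Mul1  regs: r0:Add1,r1:Mul1,r2:-65,r3:1,r4:2
  c14: issue MUL r4<-Mul2  regs: r0:Add1,r1:Mul1,r2:-65,r3:1,r4:Mul2
  c15: CDB Add1=36; stall  regs: r0:36,r1:Mul1,r2:-65,r3:1,r4:Mul2
  c16: stall  regs: r0:36,r1:Mul1,r2:-65,r3:1,r4:Mul2
  c17: CDB Mul1=-130; issue MUL r0<-Mul1  regs: r0:Mul1,r1:-130,r2:-65,r3:1,r4:Mul2
  c18: CDB Add2=-34  regs: r0:Mul1,r1:-130,r2:-65,r3:1,r4:Mul2
  c19: -  regs: r0:Mul1,r1:-130,r2:-65,r3:1,r4:Mul2
  c20: -  regs: r0:Mul1,r1:-130,r2:-65,r3:1,r4:Mul2
  c21: CDB Mul1=4225  regs: r0:4225,r1:-130,r2:-65,r3:1,r4:Mul2

STATUS = TAG Mul2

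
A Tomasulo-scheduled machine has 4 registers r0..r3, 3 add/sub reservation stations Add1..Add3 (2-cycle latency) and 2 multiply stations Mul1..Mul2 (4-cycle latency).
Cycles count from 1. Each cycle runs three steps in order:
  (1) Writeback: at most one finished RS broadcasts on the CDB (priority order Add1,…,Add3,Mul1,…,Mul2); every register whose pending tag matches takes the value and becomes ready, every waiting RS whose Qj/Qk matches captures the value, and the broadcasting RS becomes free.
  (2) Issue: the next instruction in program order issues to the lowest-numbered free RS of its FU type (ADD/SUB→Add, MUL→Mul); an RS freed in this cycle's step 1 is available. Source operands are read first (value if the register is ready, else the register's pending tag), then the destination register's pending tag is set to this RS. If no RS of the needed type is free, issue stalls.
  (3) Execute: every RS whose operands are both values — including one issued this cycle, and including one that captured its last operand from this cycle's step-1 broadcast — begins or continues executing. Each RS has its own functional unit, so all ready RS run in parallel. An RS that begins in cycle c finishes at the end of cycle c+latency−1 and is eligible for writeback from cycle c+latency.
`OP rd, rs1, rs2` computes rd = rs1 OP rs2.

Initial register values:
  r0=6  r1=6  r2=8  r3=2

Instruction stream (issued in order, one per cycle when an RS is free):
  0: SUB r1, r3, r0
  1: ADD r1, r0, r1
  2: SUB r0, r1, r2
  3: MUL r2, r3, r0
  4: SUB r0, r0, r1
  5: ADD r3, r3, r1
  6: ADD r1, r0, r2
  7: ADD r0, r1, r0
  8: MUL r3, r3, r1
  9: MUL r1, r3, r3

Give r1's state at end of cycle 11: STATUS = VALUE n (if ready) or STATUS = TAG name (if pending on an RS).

  c1: issue SUB r1<-Add1  regs: r0:6,r1:Add1,r2:8,r3:2
  c2: issue ADD r1<-Add2  regs: r0:6,r1:Add2,r2:8,r3:2
  c3: CDB Add1=-4; issue SUB r0<-Add1  regs: r0:Add1,r1:Add2,r2:8,r3:2
  c4: issue MUL r2<-Mul1  regs: r0:Add1,r1:Add2,r2:Mul1,r3:2
  c5: CDB Add2=2; issue SUB r0<-Add2  regs: r0:Add2,r1:2,r2:Mul1,r3:2
  c6: issue ADD r3<-Add3  regs: r0:Add2,r1:2,r2:Mul1,r3:Add3
  c7: CDB Add1=-6; issue ADD r1<-Add1  regs: r0:Add2,r1:Add1,r2:Mul1,r3:Add3
  c8: CDB Add3=4; issue ADD r0<-Add3  regs: r0:Add3,r1:Add1,r2:Mul1,r3:4
  c9: CDB Add2=-8; issue MUL r3<-Mul2  regs: r0:Add3,r1:Add1,r2:Mul1,r3:Mul2
  c10: stall  regs: r0:Add3,r1:Add1,r2:Mul1,r3:Mul2
  c11: CDB Mul1=-12; issue MUL r1<-Mul1  regs: r0:Add3,r1:Mul1,r2:-12,r3:Mul2

STATUS = TAG Mul1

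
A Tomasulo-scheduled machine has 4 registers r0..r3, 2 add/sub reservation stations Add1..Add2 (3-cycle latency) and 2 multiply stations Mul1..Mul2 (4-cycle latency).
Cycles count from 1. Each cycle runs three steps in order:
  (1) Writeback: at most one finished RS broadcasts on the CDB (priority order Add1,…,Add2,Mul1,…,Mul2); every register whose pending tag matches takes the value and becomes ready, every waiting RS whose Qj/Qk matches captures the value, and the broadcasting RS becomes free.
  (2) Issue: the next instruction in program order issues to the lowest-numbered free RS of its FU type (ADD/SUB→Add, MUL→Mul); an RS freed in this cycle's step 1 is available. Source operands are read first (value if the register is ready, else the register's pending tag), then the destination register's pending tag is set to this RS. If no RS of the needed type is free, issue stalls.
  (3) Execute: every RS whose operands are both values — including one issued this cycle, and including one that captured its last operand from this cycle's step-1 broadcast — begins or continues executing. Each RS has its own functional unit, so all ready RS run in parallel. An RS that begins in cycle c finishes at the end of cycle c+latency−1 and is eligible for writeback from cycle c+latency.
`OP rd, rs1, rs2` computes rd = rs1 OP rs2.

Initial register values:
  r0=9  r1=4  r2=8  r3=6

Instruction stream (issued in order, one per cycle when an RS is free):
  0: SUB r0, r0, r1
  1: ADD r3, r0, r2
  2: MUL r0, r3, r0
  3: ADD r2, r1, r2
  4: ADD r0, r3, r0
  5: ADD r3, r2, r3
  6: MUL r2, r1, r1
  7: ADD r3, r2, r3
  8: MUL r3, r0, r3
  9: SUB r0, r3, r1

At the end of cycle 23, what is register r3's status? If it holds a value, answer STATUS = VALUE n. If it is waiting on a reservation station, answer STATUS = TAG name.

STATUS = VALUE 3198

  c1: issue SUB r0<-Add1  regs: r0:Add1,r1:4,r2:8,r3:6
  c2: issue ADD r3<-Add2  regs: r0:Add1,r1:4,r2:8,r3:Add2
  c3: issue MUL r0<-Mul1  regs: r0:Mul1,r1:4,r2:8,r3:Add2
  c4: CDB Add1=5; issue ADD r2<-Add1  regs: r0:Mul1,r1:4,r2:Add1,r3:Add2
  c5: stall  regs: r0:Mul1,r1:4,r2:Add1,r3:Add2
  c6: stall  regs: r0:Mul1,r1:4,r2:Add1,r3:Add2
  c7: CDB Add1=12; issue ADD r0<-Add1  regs: r0:Add1,r1:4,r2:12,r3:Add2
  c8: CDB Add2=13; issue ADD r3<-Add2  regs: r0:Add1,r1:4,r2:12,r3:Add2
  c9: issue MUL r2<-Mul2  regs: r0:Add1,r1:4,r2:Mul2,r3:Add2
  c10: stall  regs: r0:Add1,r1:4,r2:Mul2,r3:Add2
  c11: CDB Add2=25; issue ADD r3<-Add2  regs: r0:Add1,r1:4,r2:Mul2,r3:Add2
  c12: CDB Mul1=65; issue MUL r3<-Mul1  regs: r0:Add1,r1:4,r2:Mul2,r3:Mul1
  c13: CDB Mul2=16; stall  regs: r0:Add1,r1:4,r2:16,r3:Mul1
  c14: stall  regs: r0:Add1,r1:4,r2:16,r3:Mul1
  c15: CDB Add1=78; issue SUB r0<-Add1  regs: r0:Add1,r1:4,r2:16,r3:Mul1
  c16: CDB Add2=41  regs: r0:Add1,r1:4,r2:16,r3:Mul1
  c17: -  regs: r0:Add1,r1:4,r2:16,r3:Mul1
  c18: -  regs: r0:Add1,r1:4,r2:16,r3:Mul1
  c19: -  regs: r0:Add1,r1:4,r2:16,r3:Mul1
  c20: CDB Mul1=3198  regs: r0:Add1,r1:4,r2:16,r3:3198
  c21: -  regs: r0:Add1,r1:4,r2:16,r3:3198
  c22: -  regs: r0:Add1,r1:4,r2:16,r3:3198
  c23: CDB Add1=3194  regs: r0:3194,r1:4,r2:16,r3:3198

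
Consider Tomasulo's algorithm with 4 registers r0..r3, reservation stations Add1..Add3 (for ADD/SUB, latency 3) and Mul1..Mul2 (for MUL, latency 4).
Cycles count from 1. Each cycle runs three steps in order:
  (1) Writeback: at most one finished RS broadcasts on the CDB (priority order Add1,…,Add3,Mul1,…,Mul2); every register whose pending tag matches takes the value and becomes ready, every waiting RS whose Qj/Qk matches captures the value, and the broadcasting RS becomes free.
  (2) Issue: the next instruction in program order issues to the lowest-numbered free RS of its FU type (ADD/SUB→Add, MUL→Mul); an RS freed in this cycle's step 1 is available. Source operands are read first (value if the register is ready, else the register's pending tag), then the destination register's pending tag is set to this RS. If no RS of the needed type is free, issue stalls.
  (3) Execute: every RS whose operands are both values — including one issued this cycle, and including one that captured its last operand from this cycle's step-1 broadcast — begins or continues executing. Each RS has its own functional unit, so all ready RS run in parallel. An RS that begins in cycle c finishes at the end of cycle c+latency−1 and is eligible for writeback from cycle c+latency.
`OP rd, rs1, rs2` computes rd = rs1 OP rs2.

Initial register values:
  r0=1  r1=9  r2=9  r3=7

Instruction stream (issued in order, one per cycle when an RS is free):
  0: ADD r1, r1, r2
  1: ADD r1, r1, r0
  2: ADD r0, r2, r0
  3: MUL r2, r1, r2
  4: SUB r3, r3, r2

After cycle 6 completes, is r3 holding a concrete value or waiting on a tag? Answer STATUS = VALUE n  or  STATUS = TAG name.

STATUS = TAG Add1

c1: issue ADD r1<-Add1 | r0:1,r1:Add1,r2:9,r3:7
c2: issue ADD r1<-Add2 | r0:1,r1:Add2,r2:9,r3:7
c3: issue ADD r0<-Add3 | r0:Add3,r1:Add2,r2:9,r3:7
c4: CDB Add1=18; issue MUL r2<-Mul1 | r0:Add3,r1:Add2,r2:Mul1,r3:7
c5: issue SUB r3<-Add1 | r0:Add3,r1:Add2,r2:Mul1,r3:Add1
c6: CDB Add3=10 | r0:10,r1:Add2,r2:Mul1,r3:Add1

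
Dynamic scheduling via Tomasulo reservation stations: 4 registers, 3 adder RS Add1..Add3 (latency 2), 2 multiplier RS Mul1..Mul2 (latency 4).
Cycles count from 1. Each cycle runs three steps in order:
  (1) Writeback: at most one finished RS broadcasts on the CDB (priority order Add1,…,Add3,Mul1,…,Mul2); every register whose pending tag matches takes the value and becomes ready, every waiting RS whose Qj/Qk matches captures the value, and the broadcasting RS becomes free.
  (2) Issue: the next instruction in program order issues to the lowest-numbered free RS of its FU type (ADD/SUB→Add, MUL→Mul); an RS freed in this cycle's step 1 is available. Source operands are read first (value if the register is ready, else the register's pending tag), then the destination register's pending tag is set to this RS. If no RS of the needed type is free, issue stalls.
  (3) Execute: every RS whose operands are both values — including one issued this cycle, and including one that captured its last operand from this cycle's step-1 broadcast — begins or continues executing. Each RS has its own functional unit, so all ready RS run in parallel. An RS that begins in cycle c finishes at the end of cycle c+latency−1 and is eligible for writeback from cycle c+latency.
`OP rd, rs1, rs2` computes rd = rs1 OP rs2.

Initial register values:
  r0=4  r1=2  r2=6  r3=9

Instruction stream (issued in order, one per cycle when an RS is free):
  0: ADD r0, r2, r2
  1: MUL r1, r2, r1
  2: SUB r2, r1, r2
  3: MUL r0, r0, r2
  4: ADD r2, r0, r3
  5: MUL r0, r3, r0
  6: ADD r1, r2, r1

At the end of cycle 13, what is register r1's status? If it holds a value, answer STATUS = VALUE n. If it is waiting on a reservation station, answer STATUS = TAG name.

c1: issue ADD r0<-Add1 | r0:Add1,r1:2,r2:6,r3:9
c2: issue MUL r1<-Mul1 | r0:Add1,r1:Mul1,r2:6,r3:9
c3: CDB Add1=12; issue SUB r2<-Add1 | r0:12,r1:Mul1,r2:Add1,r3:9
c4: issue MUL r0<-Mul2 | r0:Mul2,r1:Mul1,r2:Add1,r3:9
c5: issue ADD r2<-Add2 | r0:Mul2,r1:Mul1,r2:Add2,r3:9
c6: CDB Mul1=12; issue MUL r0<-Mul1 | r0:Mul1,r1:12,r2:Add2,r3:9
c7: issue ADD r1<-Add3 | r0:Mul1,r1:Add3,r2:Add2,r3:9
c8: CDB Add1=6 | r0:Mul1,r1:Add3,r2:Add2,r3:9
c9: - | r0:Mul1,r1:Add3,r2:Add2,r3:9
c10: - | r0:Mul1,r1:Add3,r2:Add2,r3:9
c11: - | r0:Mul1,r1:Add3,r2:Add2,r3:9
c12: CDB Mul2=72 | r0:Mul1,r1:Add3,r2:Add2,r3:9
c13: - | r0:Mul1,r1:Add3,r2:Add2,r3:9

STATUS = TAG Add3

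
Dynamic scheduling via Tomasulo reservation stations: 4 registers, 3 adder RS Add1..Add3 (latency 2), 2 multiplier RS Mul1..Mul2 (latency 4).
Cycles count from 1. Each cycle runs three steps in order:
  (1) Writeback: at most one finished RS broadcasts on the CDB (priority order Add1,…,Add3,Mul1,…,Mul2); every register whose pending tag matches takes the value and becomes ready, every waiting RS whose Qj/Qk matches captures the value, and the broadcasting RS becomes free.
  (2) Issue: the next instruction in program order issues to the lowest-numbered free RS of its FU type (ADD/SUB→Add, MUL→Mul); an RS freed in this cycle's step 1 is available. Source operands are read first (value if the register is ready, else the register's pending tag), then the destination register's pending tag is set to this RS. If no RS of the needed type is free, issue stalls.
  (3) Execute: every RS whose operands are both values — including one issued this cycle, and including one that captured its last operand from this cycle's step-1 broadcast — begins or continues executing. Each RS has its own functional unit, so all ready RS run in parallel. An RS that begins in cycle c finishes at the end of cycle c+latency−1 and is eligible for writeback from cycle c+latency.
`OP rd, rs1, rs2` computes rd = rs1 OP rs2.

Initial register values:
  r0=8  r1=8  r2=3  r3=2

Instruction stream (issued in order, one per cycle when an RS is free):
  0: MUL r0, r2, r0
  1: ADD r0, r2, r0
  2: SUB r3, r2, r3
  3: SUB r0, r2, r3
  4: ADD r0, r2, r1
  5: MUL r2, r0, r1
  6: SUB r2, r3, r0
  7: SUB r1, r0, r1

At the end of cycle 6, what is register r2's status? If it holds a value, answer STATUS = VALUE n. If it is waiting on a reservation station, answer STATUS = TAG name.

STATUS = TAG Mul1

cycle 1: issue MUL r0<-Mul1 // r0:Mul1,r1:8,r2:3,r3:2
cycle 2: issue ADD r0<-Add1 // r0:Add1,r1:8,r2:3,r3:2
cycle 3: issue SUB r3<-Add2 // r0:Add1,r1:8,r2:3,r3:Add2
cycle 4: issue SUB r0<-Add3 // r0:Add3,r1:8,r2:3,r3:Add2
cycle 5: CDB Add2=1; issue ADD r0<-Add2 // r0:Add2,r1:8,r2:3,r3:1
cycle 6: CDB Mul1=24; issue MUL r2<-Mul1 // r0:Add2,r1:8,r2:Mul1,r3:1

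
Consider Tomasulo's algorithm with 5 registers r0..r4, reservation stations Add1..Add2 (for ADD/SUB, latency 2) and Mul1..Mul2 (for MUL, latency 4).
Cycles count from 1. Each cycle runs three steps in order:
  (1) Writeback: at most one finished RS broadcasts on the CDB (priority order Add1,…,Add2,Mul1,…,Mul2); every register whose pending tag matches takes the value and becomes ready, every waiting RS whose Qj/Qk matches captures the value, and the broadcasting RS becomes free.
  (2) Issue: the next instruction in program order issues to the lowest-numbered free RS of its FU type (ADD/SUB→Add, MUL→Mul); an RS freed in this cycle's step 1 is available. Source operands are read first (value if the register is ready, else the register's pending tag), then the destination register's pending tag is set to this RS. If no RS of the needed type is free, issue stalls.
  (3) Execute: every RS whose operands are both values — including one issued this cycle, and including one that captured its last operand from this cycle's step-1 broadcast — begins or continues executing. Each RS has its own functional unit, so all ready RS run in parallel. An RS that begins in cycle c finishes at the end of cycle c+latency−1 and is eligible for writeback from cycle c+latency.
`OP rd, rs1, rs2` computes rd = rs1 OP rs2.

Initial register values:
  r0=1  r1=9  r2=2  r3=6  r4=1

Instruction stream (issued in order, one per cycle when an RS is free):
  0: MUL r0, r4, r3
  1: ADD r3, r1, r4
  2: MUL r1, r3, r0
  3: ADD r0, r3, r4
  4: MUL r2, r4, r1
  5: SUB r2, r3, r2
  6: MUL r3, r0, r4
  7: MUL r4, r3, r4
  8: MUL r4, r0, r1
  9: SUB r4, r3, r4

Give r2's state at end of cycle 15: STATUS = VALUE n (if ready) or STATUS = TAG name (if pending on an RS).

c1: issue MUL r0<-Mul1 | r0:Mul1,r1:9,r2:2,r3:6,r4:1
c2: issue ADD r3<-Add1 | r0:Mul1,r1:9,r2:2,r3:Add1,r4:1
c3: issue MUL r1<-Mul2 | r0:Mul1,r1:Mul2,r2:2,r3:Add1,r4:1
c4: CDB Add1=10; issue ADD r0<-Add1 | r0:Add1,r1:Mul2,r2:2,r3:10,r4:1
c5: CDB Mul1=6; issue MUL r2<-Mul1 | r0:Add1,r1:Mul2,r2:Mul1,r3:10,r4:1
c6: CDB Add1=11; issue SUB r2<-Add1 | r0:11,r1:Mul2,r2:Add1,r3:10,r4:1
c7: stall | r0:11,r1:Mul2,r2:Add1,r3:10,r4:1
c8: stall | r0:11,r1:Mul2,r2:Add1,r3:10,r4:1
c9: CDB Mul2=60; issue MUL r3<-Mul2 | r0:11,r1:60,r2:Add1,r3:Mul2,r4:1
c10: stall | r0:11,r1:60,r2:Add1,r3:Mul2,r4:1
c11: stall | r0:11,r1:60,r2:Add1,r3:Mul2,r4:1
c12: stall | r0:11,r1:60,r2:Add1,r3:Mul2,r4:1
c13: CDB Mul1=60; issue MUL r4<-Mul1 | r0:11,r1:60,r2:Add1,r3:Mul2,r4:Mul1
c14: CDB Mul2=11; issue MUL r4<-Mul2 | r0:11,r1:60,r2:Add1,r3:11,r4:Mul2
c15: CDB Add1=-50; issue SUB r4<-Add1 | r0:11,r1:60,r2:-50,r3:11,r4:Add1

STATUS = VALUE -50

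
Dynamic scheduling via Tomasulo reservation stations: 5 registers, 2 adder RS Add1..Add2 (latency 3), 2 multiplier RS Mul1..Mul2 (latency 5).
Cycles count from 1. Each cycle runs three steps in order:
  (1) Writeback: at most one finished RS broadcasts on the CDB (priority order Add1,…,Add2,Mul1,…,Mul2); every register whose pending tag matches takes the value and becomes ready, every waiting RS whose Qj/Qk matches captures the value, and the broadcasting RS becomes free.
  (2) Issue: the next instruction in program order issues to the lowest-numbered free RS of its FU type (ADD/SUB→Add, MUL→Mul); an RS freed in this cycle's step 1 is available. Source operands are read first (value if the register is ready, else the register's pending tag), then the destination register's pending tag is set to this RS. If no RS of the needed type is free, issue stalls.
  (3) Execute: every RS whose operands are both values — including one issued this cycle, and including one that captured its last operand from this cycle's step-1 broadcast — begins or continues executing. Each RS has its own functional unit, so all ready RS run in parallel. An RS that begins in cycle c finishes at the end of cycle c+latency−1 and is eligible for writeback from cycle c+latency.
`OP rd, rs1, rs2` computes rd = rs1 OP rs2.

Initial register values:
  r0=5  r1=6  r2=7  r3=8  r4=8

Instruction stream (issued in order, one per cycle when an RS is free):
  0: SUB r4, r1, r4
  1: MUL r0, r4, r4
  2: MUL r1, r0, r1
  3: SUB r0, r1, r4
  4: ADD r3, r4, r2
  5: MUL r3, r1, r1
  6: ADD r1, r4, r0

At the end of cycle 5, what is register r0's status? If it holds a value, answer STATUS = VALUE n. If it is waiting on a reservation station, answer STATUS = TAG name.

STATUS = TAG Add1

cycle 1: issue SUB r4<-Add1 // r0:5,r1:6,r2:7,r3:8,r4:Add1
cycle 2: issue MUL r0<-Mul1 // r0:Mul1,r1:6,r2:7,r3:8,r4:Add1
cycle 3: issue MUL r1<-Mul2 // r0:Mul1,r1:Mul2,r2:7,r3:8,r4:Add1
cycle 4: CDB Add1=-2; issue SUB r0<-Add1 // r0:Add1,r1:Mul2,r2:7,r3:8,r4:-2
cycle 5: issue ADD r3<-Add2 // r0:Add1,r1:Mul2,r2:7,r3:Add2,r4:-2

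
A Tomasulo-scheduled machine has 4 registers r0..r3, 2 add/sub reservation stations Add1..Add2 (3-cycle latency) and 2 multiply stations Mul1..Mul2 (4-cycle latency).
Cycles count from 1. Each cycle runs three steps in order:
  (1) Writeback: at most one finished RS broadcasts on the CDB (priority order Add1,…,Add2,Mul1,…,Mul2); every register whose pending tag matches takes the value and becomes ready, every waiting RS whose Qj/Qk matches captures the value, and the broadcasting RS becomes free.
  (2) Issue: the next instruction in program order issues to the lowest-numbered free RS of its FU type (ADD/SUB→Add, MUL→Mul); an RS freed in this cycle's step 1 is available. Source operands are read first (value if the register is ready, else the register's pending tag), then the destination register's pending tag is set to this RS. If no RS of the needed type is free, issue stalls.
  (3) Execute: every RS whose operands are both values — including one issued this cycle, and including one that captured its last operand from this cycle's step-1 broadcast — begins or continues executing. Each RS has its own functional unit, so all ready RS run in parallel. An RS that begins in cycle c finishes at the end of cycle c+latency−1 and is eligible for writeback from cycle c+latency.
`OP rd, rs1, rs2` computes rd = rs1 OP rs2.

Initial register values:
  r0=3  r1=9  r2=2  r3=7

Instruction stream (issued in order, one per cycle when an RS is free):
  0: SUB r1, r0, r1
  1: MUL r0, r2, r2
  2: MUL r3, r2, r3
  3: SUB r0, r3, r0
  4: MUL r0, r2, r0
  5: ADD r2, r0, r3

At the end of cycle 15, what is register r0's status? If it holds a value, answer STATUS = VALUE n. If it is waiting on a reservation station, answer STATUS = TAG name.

STATUS = VALUE 20

cycle 1: issue SUB r1<-Add1 // r0:3,r1:Add1,r2:2,r3:7
cycle 2: issue MUL r0<-Mul1 // r0:Mul1,r1:Add1,r2:2,r3:7
cycle 3: issue MUL r3<-Mul2 // r0:Mul1,r1:Add1,r2:2,r3:Mul2
cycle 4: CDB Add1=-6; issue SUB r0<-Add1 // r0:Add1,r1:-6,r2:2,r3:Mul2
cycle 5: stall // r0:Add1,r1:-6,r2:2,r3:Mul2
cycle 6: CDB Mul1=4; issue MUL r0<-Mul1 // r0:Mul1,r1:-6,r2:2,r3:Mul2
cycle 7: CDB Mul2=14; issue ADD r2<-Add2 // r0:Mul1,r1:-6,r2:Add2,r3:14
cycle 8: - // r0:Mul1,r1:-6,r2:Add2,r3:14
cycle 9: - // r0:Mul1,r1:-6,r2:Add2,r3:14
cycle 10: CDB Add1=10 // r0:Mul1,r1:-6,r2:Add2,r3:14
cycle 11: - // r0:Mul1,r1:-6,r2:Add2,r3:14
cycle 12: - // r0:Mul1,r1:-6,r2:Add2,r3:14
cycle 13: - // r0:Mul1,r1:-6,r2:Add2,r3:14
cycle 14: CDB Mul1=20 // r0:20,r1:-6,r2:Add2,r3:14
cycle 15: - // r0:20,r1:-6,r2:Add2,r3:14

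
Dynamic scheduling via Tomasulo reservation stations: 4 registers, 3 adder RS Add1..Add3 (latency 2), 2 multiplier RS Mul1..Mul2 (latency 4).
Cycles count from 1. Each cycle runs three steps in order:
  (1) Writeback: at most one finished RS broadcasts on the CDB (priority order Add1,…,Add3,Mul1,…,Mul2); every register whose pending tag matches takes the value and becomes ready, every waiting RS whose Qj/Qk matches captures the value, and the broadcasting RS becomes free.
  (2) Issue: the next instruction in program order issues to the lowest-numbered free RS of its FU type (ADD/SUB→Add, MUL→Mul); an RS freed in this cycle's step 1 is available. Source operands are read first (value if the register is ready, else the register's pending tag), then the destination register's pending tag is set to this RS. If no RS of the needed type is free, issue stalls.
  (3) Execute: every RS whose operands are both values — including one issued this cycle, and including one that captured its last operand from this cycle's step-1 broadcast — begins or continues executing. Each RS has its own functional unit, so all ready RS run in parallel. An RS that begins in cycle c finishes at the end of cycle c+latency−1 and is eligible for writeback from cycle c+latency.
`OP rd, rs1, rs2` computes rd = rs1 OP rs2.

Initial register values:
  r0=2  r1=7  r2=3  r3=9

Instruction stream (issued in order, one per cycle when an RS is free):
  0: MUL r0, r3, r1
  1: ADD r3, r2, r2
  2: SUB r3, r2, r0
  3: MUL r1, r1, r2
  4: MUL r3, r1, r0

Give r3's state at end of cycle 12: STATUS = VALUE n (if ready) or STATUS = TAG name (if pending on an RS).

STATUS = VALUE 1323

  c1: issue MUL r0<-Mul1  regs: r0:Mul1,r1:7,r2:3,r3:9
  c2: issue ADD r3<-Add1  regs: r0:Mul1,r1:7,r2:3,r3:Add1
  c3: issue SUB r3<-Add2  regs: r0:Mul1,r1:7,r2:3,r3:Add2
  c4: CDB Add1=6; issue MUL r1<-Mul2  regs: r0:Mul1,r1:Mul2,r2:3,r3:Add2
  c5: CDB Mul1=63; issue MUL r3<-Mul1  regs: r0:63,r1:Mul2,r2:3,r3:Mul1
  c6: -  regs: r0:63,r1:Mul2,r2:3,r3:Mul1
  c7: CDB Add2=-60  regs: r0:63,r1:Mul2,r2:3,r3:Mul1
  c8: CDB Mul2=21  regs: r0:63,r1:21,r2:3,r3:Mul1
  c9: -  regs: r0:63,r1:21,r2:3,r3:Mul1
  c10: -  regs: r0:63,r1:21,r2:3,r3:Mul1
  c11: -  regs: r0:63,r1:21,r2:3,r3:Mul1
  c12: CDB Mul1=1323  regs: r0:63,r1:21,r2:3,r3:1323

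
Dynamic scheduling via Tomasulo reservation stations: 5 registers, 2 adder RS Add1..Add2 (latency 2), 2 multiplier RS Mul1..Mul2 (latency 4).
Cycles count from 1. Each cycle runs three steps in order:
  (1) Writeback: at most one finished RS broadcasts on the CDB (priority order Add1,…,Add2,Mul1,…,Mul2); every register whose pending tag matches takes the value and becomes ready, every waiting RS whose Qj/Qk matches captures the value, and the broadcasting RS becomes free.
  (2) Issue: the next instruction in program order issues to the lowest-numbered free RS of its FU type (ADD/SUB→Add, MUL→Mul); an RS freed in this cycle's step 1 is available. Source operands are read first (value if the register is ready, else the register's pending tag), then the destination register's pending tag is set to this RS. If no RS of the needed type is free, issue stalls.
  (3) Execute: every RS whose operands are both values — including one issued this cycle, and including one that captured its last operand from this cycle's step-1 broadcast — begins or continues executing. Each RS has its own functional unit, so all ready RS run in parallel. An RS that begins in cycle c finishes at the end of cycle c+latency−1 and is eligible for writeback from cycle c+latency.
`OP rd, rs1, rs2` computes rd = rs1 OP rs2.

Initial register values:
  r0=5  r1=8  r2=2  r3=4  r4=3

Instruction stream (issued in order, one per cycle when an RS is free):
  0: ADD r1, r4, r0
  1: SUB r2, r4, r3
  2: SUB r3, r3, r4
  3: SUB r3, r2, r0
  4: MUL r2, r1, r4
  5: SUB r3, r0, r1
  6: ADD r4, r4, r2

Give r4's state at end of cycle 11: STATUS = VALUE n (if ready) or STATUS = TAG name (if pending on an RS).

STATUS = VALUE 27

cycle 1: issue ADD r1<-Add1 // r0:5,r1:Add1,r2:2,r3:4,r4:3
cycle 2: issue SUB r2<-Add2 // r0:5,r1:Add1,r2:Add2,r3:4,r4:3
cycle 3: CDB Add1=8; issue SUB r3<-Add1 // r0:5,r1:8,r2:Add2,r3:Add1,r4:3
cycle 4: CDB Add2=-1; issue SUB r3<-Add2 // r0:5,r1:8,r2:-1,r3:Add2,r4:3
cycle 5: CDB Add1=1; issue MUL r2<-Mul1 // r0:5,r1:8,r2:Mul1,r3:Add2,r4:3
cycle 6: CDB Add2=-6; issue SUB r3<-Add1 // r0:5,r1:8,r2:Mul1,r3:Add1,r4:3
cycle 7: issue ADD r4<-Add2 // r0:5,r1:8,r2:Mul1,r3:Add1,r4:Add2
cycle 8: CDB Add1=-3 // r0:5,r1:8,r2:Mul1,r3:-3,r4:Add2
cycle 9: CDB Mul1=24 // r0:5,r1:8,r2:24,r3:-3,r4:Add2
cycle 10: - // r0:5,r1:8,r2:24,r3:-3,r4:Add2
cycle 11: CDB Add2=27 // r0:5,r1:8,r2:24,r3:-3,r4:27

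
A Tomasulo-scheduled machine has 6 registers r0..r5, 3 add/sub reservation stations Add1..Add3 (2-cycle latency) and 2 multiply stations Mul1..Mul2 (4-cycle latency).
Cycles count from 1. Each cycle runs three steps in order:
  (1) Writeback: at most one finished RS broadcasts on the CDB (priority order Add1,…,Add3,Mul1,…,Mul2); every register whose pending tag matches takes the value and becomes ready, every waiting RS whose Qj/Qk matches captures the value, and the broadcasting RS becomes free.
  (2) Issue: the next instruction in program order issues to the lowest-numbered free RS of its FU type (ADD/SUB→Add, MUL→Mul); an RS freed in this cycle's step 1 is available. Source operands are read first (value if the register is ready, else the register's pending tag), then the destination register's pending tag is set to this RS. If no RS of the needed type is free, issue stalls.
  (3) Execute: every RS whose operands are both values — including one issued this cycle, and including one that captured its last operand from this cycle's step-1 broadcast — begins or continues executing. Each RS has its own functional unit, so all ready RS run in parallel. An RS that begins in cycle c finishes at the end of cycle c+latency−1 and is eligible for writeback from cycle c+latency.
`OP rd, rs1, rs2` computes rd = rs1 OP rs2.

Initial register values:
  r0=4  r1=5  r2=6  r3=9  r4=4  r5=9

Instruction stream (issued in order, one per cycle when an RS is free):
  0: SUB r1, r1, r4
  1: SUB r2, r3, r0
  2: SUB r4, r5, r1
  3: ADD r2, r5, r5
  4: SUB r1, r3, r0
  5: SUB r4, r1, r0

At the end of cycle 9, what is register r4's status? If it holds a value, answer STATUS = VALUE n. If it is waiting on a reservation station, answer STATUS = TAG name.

  c1: issue SUB r1<-Add1  regs: r0:4,r1:Add1,r2:6,r3:9,r4:4,r5:9
  c2: issue SUB r2<-Add2  regs: r0:4,r1:Add1,r2:Add2,r3:9,r4:4,r5:9
  c3: CDB Add1=1; issue SUB r4<-Add1  regs: r0:4,r1:1,r2:Add2,r3:9,r4:Add1,r5:9
  c4: CDB Add2=5; issue ADD r2<-Add2  regs: r0:4,r1:1,r2:Add2,r3:9,r4:Add1,r5:9
  c5: CDB Add1=8; issue SUB r1<-Add1  regs: r0:4,r1:Add1,r2:Add2,r3:9,r4:8,r5:9
  c6: CDB Add2=18; issue SUB r4<-Add2  regs: r0:4,r1:Add1,r2:18,r3:9,r4:Add2,r5:9
  c7: CDB Add1=5  regs: r0:4,r1:5,r2:18,r3:9,r4:Add2,r5:9
  c8: -  regs: r0:4,r1:5,r2:18,r3:9,r4:Add2,r5:9
  c9: CDB Add2=1  regs: r0:4,r1:5,r2:18,r3:9,r4:1,r5:9

STATUS = VALUE 1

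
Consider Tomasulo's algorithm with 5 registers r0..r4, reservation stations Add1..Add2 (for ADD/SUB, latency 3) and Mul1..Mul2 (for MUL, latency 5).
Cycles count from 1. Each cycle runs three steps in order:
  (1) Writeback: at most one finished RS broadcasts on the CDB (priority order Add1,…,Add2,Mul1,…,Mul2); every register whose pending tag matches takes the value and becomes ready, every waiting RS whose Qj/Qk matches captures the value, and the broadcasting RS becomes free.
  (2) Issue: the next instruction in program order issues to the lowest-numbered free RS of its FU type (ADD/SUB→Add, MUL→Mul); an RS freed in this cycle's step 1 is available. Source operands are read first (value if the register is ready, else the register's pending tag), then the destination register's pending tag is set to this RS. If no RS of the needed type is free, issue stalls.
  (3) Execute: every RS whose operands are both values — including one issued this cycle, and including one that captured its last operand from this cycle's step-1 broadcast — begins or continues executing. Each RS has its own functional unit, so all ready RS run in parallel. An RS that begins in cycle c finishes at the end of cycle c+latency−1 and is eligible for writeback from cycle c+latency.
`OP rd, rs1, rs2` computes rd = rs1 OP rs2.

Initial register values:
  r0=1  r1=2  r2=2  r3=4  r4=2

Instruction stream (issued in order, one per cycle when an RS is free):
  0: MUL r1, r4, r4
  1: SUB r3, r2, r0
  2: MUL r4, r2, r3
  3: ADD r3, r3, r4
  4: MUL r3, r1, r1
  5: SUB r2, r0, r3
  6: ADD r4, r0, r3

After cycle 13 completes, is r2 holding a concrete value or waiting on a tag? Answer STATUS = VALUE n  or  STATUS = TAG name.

  c1: issue MUL r1<-Mul1  regs: r0:1,r1:Mul1,r2:2,r3:4,r4:2
  c2: issue SUB r3<-Add1  regs: r0:1,r1:Mul1,r2:2,r3:Add1,r4:2
  c3: issue MUL r4<-Mul2  regs: r0:1,r1:Mul1,r2:2,r3:Add1,r4:Mul2
  c4: issue ADD r3<-Add2  regs: r0:1,r1:Mul1,r2:2,r3:Add2,r4:Mul2
  c5: CDB Add1=1; stall  regs: r0:1,r1:Mul1,r2:2,r3:Add2,r4:Mul2
  c6: CDB Mul1=4; issue MUL r3<-Mul1  regs: r0:1,r1:4,r2:2,r3:Mul1,r4:Mul2
  c7: issue SUB r2<-Add1  regs: r0:1,r1:4,r2:Add1,r3:Mul1,r4:Mul2
  c8: stall  regs: r0:1,r1:4,r2:Add1,r3:Mul1,r4:Mul2
  c9: stall  regs: r0:1,r1:4,r2:Add1,r3:Mul1,r4:Mul2
  c10: CDB Mul2=2; stall  regs: r0:1,r1:4,r2:Add1,r3:Mul1,r4:2
  c11: CDB Mul1=16; stall  regs: r0:1,r1:4,r2:Add1,r3:16,r4:2
  c12: stall  regs: r0:1,r1:4,r2:Add1,r3:16,r4:2
  c13: CDB Add2=3; issue ADD r4<-Add2  regs: r0:1,r1:4,r2:Add1,r3:16,r4:Add2

STATUS = TAG Add1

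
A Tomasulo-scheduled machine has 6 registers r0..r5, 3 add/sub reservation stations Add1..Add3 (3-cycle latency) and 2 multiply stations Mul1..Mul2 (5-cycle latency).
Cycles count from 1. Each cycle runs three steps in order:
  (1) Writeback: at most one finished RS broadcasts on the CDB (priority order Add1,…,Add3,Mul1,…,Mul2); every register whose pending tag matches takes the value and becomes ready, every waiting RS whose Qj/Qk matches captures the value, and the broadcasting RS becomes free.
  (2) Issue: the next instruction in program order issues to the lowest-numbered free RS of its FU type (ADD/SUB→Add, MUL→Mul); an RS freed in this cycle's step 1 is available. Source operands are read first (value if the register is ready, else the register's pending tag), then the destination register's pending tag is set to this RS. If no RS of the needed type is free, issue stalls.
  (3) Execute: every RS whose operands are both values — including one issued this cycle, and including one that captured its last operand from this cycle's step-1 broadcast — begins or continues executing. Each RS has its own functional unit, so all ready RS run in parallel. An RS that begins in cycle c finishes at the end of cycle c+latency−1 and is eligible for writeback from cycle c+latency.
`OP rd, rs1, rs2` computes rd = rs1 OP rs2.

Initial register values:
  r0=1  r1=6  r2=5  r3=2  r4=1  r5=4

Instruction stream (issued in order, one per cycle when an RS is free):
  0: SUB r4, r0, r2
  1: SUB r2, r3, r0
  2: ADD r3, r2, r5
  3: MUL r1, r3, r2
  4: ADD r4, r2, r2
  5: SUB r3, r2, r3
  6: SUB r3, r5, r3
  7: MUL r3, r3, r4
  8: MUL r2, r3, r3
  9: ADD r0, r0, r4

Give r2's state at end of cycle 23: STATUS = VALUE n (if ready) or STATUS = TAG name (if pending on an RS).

STATUS = TAG Mul1

  c1: issue SUB r4<-Add1  regs: r0:1,r1:6,r2:5,r3:2,r4:Add1,r5:4
  c2: issue SUB r2<-Add2  regs: r0:1,r1:6,r2:Add2,r3:2,r4:Add1,r5:4
  c3: issue ADD r3<-Add3  regs: r0:1,r1:6,r2:Add2,r3:Add3,r4:Add1,r5:4
  c4: CDB Add1=-4; issue MUL r1<-Mul1  regs: r0:1,r1:Mul1,r2:Add2,r3:Add3,r4:-4,r5:4
  c5: CDB Add2=1; issue ADD r4<-Add1  regs: r0:1,r1:Mul1,r2:1,r3:Add3,r4:Add1,r5:4
  c6: issue SUB r3<-Add2  regs: r0:1,r1:Mul1,r2:1,r3:Add2,r4:Add1,r5:4
  c7: stall  regs: r0:1,r1:Mul1,r2:1,r3:Add2,r4:Add1,r5:4
  c8: CDB Add1=2; issue SUB r3<-Add1  regs: r0:1,r1:Mul1,r2:1,r3:Add1,r4:2,r5:4
  c9: CDB Add3=5; issue MUL r3<-Mul2  regs: r0:1,r1:Mul1,r2:1,r3:Mul2,r4:2,r5:4
  c10: stall  regs: r0:1,r1:Mul1,r2:1,r3:Mul2,r4:2,r5:4
  c11: stall  regs: r0:1,r1:Mul1,r2:1,r3:Mul2,r4:2,r5:4
  c12: CDB Add2=-4; stall  regs: r0:1,r1:Mul1,r2:1,r3:Mul2,r4:2,r5:4
  c13: stall  regs: r0:1,r1:Mul1,r2:1,r3:Mul2,r4:2,r5:4
  c14: CDB Mul1=5; issue MUL r2<-Mul1  regs: r0:1,r1:5,r2:Mul1,r3:Mul2,r4:2,r5:4
  c15: CDB Add1=8; issue ADD r0<-Add1  regs: r0:Add1,r1:5,r2:Mul1,r3:Mul2,r4:2,r5:4
  c16: -  regs: r0:Add1,r1:5,r2:Mul1,r3:Mul2,r4:2,r5:4
  c17: -  regs: r0:Add1,r1:5,r2:Mul1,r3:Mul2,r4:2,r5:4
  c18: CDB Add1=3  regs: r0:3,r1:5,r2:Mul1,r3:Mul2,r4:2,r5:4
  c19: -  regs: r0:3,r1:5,r2:Mul1,r3:Mul2,r4:2,r5:4
  c20: CDB Mul2=16  regs: r0:3,r1:5,r2:Mul1,r3:16,r4:2,r5:4
  c21: -  regs: r0:3,r1:5,r2:Mul1,r3:16,r4:2,r5:4
  c22: -  regs: r0:3,r1:5,r2:Mul1,r3:16,r4:2,r5:4
  c23: -  regs: r0:3,r1:5,r2:Mul1,r3:16,r4:2,r5:4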